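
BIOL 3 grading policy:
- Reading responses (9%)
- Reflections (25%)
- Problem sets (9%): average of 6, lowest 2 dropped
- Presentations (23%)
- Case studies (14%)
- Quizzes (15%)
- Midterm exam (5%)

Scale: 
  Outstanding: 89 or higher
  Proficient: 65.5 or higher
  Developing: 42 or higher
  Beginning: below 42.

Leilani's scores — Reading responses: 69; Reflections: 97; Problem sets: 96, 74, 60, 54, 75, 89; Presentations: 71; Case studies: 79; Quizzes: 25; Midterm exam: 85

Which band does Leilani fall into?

Problem sets: drop 54, 60 → average of remaining 4 = 334/4 = 83.5
Weighted total:
  Reading responses 69 × 0.09 = 6.21
  Reflections 97 × 0.25 = 24.25
  Problem sets 83.5 × 0.09 = 7.515
  Presentations 71 × 0.23 = 16.33
  Case studies 79 × 0.14 = 11.06
  Quizzes 25 × 0.15 = 3.75
  Midterm exam 85 × 0.05 = 4.25
Sum = 73.365
73.365 is ≥ 65.5 and < 89 → Proficient

Proficient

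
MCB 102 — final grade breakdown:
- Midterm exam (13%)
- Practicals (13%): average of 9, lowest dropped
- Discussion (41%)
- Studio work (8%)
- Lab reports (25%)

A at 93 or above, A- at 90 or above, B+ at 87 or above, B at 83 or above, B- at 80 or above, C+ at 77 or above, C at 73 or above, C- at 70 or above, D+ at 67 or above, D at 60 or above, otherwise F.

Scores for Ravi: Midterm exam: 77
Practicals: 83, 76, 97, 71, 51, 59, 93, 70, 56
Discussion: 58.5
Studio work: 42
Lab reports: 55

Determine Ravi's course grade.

Practicals: drop 51 → average of remaining 8 = 605/8 = 75.625
Weighted total:
  Midterm exam 77 × 0.13 = 10.01
  Practicals 75.625 × 0.13 = 9.83125
  Discussion 58.5 × 0.41 = 23.985
  Studio work 42 × 0.08 = 3.36
  Lab reports 55 × 0.25 = 13.75
Sum = 60.93625
60.93625 is ≥ 60 and < 67 → D

D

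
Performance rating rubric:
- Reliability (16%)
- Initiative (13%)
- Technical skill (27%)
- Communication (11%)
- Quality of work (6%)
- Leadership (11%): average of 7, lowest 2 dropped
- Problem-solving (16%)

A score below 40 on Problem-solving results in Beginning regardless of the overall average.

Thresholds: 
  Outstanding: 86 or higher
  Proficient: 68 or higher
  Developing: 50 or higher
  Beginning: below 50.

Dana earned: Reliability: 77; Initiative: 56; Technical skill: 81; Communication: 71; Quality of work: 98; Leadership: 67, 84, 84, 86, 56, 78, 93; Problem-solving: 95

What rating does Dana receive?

Proficient

Leadership: drop 56, 67 → average of remaining 5 = 425/5 = 85
Problem-solving score 95 ≥ 40: minimum met.
Weighted total:
  Reliability 77 × 0.16 = 12.32
  Initiative 56 × 0.13 = 7.28
  Technical skill 81 × 0.27 = 21.87
  Communication 71 × 0.11 = 7.81
  Quality of work 98 × 0.06 = 5.88
  Leadership 85 × 0.11 = 9.35
  Problem-solving 95 × 0.16 = 15.2
Sum = 79.71
79.71 is ≥ 68 and < 86 → Proficient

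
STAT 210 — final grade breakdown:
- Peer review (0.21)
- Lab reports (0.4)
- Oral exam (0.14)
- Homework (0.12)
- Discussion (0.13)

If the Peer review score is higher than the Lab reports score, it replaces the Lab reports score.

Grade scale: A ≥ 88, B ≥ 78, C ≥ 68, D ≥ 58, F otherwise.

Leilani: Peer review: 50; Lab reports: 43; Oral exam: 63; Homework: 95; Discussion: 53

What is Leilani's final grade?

F

Peer review (50) > Lab reports (43), so Lab reports counts as 50.
Weighted total:
  Peer review 50 × 0.21 = 10.5
  Lab reports 50 × 0.4 = 20
  Oral exam 63 × 0.14 = 8.82
  Homework 95 × 0.12 = 11.4
  Discussion 53 × 0.13 = 6.89
Sum = 57.61
57.61 < 58 → F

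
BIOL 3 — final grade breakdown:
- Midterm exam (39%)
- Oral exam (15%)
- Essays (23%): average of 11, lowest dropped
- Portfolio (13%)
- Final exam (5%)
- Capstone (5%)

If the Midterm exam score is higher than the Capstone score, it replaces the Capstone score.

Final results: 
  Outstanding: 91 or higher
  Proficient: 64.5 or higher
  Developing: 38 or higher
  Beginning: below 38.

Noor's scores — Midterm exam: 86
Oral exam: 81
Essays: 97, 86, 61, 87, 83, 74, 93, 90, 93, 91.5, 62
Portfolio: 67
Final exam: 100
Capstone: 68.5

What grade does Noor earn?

Essays: drop 61 → average of remaining 10 = 856.5/10 = 85.65
Midterm exam (86) > Capstone (68.5), so Capstone counts as 86.
Weighted total:
  Midterm exam 86 × 0.39 = 33.54
  Oral exam 81 × 0.15 = 12.15
  Essays 85.65 × 0.23 = 19.6995
  Portfolio 67 × 0.13 = 8.71
  Final exam 100 × 0.05 = 5
  Capstone 86 × 0.05 = 4.3
Sum = 83.3995
83.3995 is ≥ 64.5 and < 91 → Proficient

Proficient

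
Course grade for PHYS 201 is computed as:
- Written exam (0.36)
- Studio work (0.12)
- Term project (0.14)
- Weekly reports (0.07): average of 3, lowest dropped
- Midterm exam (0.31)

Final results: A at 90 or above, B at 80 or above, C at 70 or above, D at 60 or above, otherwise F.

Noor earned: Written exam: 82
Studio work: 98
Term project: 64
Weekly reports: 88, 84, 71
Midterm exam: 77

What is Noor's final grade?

B

Weekly reports: drop 71 → average of remaining 2 = 172/2 = 86
Weighted total:
  Written exam 82 × 0.36 = 29.52
  Studio work 98 × 0.12 = 11.76
  Term project 64 × 0.14 = 8.96
  Weekly reports 86 × 0.07 = 6.02
  Midterm exam 77 × 0.31 = 23.87
Sum = 80.13
80.13 is ≥ 80 and < 90 → B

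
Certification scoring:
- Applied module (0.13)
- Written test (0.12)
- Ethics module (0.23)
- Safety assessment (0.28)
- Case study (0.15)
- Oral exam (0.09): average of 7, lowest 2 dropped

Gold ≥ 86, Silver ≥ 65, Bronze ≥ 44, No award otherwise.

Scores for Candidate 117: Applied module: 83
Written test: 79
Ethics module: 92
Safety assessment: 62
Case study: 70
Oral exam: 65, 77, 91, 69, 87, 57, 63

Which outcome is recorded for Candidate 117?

Silver

Oral exam: drop 57, 63 → average of remaining 5 = 389/5 = 77.8
Weighted total:
  Applied module 83 × 0.13 = 10.79
  Written test 79 × 0.12 = 9.48
  Ethics module 92 × 0.23 = 21.16
  Safety assessment 62 × 0.28 = 17.36
  Case study 70 × 0.15 = 10.5
  Oral exam 77.8 × 0.09 = 7.002
Sum = 76.292
76.292 is ≥ 65 and < 86 → Silver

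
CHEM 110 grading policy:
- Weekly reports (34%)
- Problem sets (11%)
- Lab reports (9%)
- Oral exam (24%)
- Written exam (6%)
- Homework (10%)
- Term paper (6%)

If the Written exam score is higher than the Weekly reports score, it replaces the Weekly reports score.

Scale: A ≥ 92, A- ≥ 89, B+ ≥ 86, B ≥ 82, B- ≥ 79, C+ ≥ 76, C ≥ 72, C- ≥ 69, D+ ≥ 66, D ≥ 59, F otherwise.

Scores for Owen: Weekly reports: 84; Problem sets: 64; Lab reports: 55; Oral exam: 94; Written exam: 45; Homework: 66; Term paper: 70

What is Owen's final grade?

C+

Written exam (45) ≤ Weekly reports (84), so Weekly reports stays at 84.
Weighted total:
  Weekly reports 84 × 0.34 = 28.56
  Problem sets 64 × 0.11 = 7.04
  Lab reports 55 × 0.09 = 4.95
  Oral exam 94 × 0.24 = 22.56
  Written exam 45 × 0.06 = 2.7
  Homework 66 × 0.1 = 6.6
  Term paper 70 × 0.06 = 4.2
Sum = 76.61
76.61 is ≥ 76 and < 79 → C+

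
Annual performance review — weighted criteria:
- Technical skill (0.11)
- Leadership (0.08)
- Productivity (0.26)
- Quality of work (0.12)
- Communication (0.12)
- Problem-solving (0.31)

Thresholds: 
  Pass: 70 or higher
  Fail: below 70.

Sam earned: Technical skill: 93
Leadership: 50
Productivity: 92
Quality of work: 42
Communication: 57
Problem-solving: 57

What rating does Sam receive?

Weighted total:
  Technical skill 93 × 0.11 = 10.23
  Leadership 50 × 0.08 = 4
  Productivity 92 × 0.26 = 23.92
  Quality of work 42 × 0.12 = 5.04
  Communication 57 × 0.12 = 6.84
  Problem-solving 57 × 0.31 = 17.67
Sum = 67.7
67.7 < 70 → Fail

Fail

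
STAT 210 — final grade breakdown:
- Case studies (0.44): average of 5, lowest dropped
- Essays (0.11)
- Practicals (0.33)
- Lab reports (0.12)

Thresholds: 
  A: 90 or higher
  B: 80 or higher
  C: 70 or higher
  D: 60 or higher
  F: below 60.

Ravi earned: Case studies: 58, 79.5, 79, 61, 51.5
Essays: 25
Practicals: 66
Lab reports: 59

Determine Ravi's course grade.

D

Case studies: drop 51.5 → average of remaining 4 = 277.5/4 = 69.375
Weighted total:
  Case studies 69.375 × 0.44 = 30.525
  Essays 25 × 0.11 = 2.75
  Practicals 66 × 0.33 = 21.78
  Lab reports 59 × 0.12 = 7.08
Sum = 62.135
62.135 is ≥ 60 and < 70 → D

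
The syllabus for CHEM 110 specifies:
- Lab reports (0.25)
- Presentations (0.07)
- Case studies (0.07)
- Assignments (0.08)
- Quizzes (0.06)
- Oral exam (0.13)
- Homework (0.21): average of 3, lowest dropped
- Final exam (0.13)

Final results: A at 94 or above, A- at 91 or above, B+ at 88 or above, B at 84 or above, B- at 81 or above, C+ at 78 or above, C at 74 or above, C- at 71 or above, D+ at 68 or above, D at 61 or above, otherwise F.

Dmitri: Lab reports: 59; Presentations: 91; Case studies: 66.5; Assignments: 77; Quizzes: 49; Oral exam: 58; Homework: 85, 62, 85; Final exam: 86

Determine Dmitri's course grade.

C-

Homework: drop 62 → average of remaining 2 = 170/2 = 85
Weighted total:
  Lab reports 59 × 0.25 = 14.75
  Presentations 91 × 0.07 = 6.37
  Case studies 66.5 × 0.07 = 4.655
  Assignments 77 × 0.08 = 6.16
  Quizzes 49 × 0.06 = 2.94
  Oral exam 58 × 0.13 = 7.54
  Homework 85 × 0.21 = 17.85
  Final exam 86 × 0.13 = 11.18
Sum = 71.445
71.445 is ≥ 71 and < 74 → C-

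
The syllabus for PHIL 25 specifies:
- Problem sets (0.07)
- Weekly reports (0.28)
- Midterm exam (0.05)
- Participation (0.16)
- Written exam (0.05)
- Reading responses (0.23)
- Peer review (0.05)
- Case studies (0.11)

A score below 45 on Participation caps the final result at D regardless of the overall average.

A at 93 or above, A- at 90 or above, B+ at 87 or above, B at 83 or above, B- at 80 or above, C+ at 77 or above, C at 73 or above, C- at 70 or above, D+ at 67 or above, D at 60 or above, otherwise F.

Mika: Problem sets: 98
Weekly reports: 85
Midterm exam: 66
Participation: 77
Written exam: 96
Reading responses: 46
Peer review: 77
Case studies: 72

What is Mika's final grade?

C

Participation score 77 ≥ 45: minimum met.
Weighted total:
  Problem sets 98 × 0.07 = 6.86
  Weekly reports 85 × 0.28 = 23.8
  Midterm exam 66 × 0.05 = 3.3
  Participation 77 × 0.16 = 12.32
  Written exam 96 × 0.05 = 4.8
  Reading responses 46 × 0.23 = 10.58
  Peer review 77 × 0.05 = 3.85
  Case studies 72 × 0.11 = 7.92
Sum = 73.43
73.43 is ≥ 73 and < 77 → C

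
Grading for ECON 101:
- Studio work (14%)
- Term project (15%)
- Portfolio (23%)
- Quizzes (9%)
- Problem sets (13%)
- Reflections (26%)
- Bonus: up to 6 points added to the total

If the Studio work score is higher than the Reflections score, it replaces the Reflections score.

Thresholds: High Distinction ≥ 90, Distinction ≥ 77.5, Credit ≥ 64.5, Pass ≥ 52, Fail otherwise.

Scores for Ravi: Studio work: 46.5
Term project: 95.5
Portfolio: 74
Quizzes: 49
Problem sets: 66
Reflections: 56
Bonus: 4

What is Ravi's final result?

Credit

Studio work (46.5) ≤ Reflections (56), so Reflections stays at 56.
Weighted total:
  Studio work 46.5 × 0.14 = 6.51
  Term project 95.5 × 0.15 = 14.325
  Portfolio 74 × 0.23 = 17.02
  Quizzes 49 × 0.09 = 4.41
  Problem sets 66 × 0.13 = 8.58
  Reflections 56 × 0.26 = 14.56
Sum = 65.405
Bonus: 65.405 + 4 = 69.405
69.405 is ≥ 64.5 and < 77.5 → Credit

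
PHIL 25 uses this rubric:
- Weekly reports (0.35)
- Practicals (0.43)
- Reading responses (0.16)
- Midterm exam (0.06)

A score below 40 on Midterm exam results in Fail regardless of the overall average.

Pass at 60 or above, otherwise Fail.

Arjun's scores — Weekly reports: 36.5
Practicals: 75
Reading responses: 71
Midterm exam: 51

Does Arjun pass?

Midterm exam score 51 ≥ 40: minimum met.
Weighted total:
  Weekly reports 36.5 × 0.35 = 12.775
  Practicals 75 × 0.43 = 32.25
  Reading responses 71 × 0.16 = 11.36
  Midterm exam 51 × 0.06 = 3.06
Sum = 59.445
59.445 < 60 → Fail

Fail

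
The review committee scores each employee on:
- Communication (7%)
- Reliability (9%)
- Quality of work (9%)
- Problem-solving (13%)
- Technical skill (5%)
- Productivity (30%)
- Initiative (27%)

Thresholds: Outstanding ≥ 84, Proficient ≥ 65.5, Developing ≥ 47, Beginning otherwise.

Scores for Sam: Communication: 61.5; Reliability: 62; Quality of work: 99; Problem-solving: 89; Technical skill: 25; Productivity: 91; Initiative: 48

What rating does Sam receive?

Proficient

Weighted total:
  Communication 61.5 × 0.07 = 4.305
  Reliability 62 × 0.09 = 5.58
  Quality of work 99 × 0.09 = 8.91
  Problem-solving 89 × 0.13 = 11.57
  Technical skill 25 × 0.05 = 1.25
  Productivity 91 × 0.3 = 27.3
  Initiative 48 × 0.27 = 12.96
Sum = 71.875
71.875 is ≥ 65.5 and < 84 → Proficient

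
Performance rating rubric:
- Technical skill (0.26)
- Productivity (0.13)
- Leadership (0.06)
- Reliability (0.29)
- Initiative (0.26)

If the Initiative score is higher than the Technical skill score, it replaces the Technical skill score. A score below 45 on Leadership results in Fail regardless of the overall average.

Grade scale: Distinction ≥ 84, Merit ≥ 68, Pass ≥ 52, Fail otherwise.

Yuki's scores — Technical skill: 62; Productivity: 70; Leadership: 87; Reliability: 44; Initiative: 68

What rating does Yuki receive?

Pass

Initiative (68) > Technical skill (62), so Technical skill counts as 68.
Leadership score 87 ≥ 45: minimum met.
Weighted total:
  Technical skill 68 × 0.26 = 17.68
  Productivity 70 × 0.13 = 9.1
  Leadership 87 × 0.06 = 5.22
  Reliability 44 × 0.29 = 12.76
  Initiative 68 × 0.26 = 17.68
Sum = 62.44
62.44 is ≥ 52 and < 68 → Pass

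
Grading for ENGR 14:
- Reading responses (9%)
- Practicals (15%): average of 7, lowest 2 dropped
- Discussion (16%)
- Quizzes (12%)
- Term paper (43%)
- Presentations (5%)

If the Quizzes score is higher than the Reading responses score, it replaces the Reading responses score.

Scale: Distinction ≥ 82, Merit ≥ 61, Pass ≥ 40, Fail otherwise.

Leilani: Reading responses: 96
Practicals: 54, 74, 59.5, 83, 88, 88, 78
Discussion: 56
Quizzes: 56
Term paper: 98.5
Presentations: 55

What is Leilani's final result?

Merit

Practicals: drop 54, 59.5 → average of remaining 5 = 411/5 = 82.2
Quizzes (56) ≤ Reading responses (96), so Reading responses stays at 96.
Weighted total:
  Reading responses 96 × 0.09 = 8.64
  Practicals 82.2 × 0.15 = 12.33
  Discussion 56 × 0.16 = 8.96
  Quizzes 56 × 0.12 = 6.72
  Term paper 98.5 × 0.43 = 42.355
  Presentations 55 × 0.05 = 2.75
Sum = 81.755
81.755 is ≥ 61 and < 82 → Merit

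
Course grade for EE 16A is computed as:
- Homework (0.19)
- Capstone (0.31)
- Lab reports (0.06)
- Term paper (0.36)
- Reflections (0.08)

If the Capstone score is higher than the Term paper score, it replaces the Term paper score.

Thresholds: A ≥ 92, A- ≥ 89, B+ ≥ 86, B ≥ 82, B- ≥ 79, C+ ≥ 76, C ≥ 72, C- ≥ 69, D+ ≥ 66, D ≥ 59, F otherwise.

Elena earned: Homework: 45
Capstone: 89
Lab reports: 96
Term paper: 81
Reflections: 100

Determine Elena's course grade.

Capstone (89) > Term paper (81), so Term paper counts as 89.
Weighted total:
  Homework 45 × 0.19 = 8.55
  Capstone 89 × 0.31 = 27.59
  Lab reports 96 × 0.06 = 5.76
  Term paper 89 × 0.36 = 32.04
  Reflections 100 × 0.08 = 8
Sum = 81.94
81.94 is ≥ 79 and < 82 → B-

B-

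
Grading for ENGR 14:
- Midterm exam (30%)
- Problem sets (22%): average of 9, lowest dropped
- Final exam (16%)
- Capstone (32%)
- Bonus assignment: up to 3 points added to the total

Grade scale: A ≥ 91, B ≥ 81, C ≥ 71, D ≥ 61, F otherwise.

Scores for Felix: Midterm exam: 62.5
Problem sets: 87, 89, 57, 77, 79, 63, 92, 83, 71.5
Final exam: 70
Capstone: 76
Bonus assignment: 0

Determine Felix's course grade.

C

Problem sets: drop 57 → average of remaining 8 = 641.5/8 = 80.1875
Weighted total:
  Midterm exam 62.5 × 0.3 = 18.75
  Problem sets 80.1875 × 0.22 = 17.64125
  Final exam 70 × 0.16 = 11.2
  Capstone 76 × 0.32 = 24.32
Sum = 71.91125
Bonus assignment: 71.91125 + 0 = 71.91125
71.91125 is ≥ 71 and < 81 → C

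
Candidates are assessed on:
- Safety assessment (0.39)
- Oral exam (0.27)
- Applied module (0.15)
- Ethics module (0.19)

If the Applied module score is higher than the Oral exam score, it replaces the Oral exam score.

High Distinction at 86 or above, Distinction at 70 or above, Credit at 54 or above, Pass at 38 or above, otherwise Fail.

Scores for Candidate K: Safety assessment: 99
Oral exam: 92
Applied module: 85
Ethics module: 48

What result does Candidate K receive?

Distinction

Applied module (85) ≤ Oral exam (92), so Oral exam stays at 92.
Weighted total:
  Safety assessment 99 × 0.39 = 38.61
  Oral exam 92 × 0.27 = 24.84
  Applied module 85 × 0.15 = 12.75
  Ethics module 48 × 0.19 = 9.12
Sum = 85.32
85.32 is ≥ 70 and < 86 → Distinction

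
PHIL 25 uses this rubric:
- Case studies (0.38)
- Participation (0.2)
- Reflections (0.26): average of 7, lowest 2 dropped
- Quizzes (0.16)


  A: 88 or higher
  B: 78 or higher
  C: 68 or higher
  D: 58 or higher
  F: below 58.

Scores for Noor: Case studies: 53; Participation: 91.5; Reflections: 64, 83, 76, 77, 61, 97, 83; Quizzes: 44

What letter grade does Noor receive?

D

Reflections: drop 61, 64 → average of remaining 5 = 416/5 = 83.2
Weighted total:
  Case studies 53 × 0.38 = 20.14
  Participation 91.5 × 0.2 = 18.3
  Reflections 83.2 × 0.26 = 21.632
  Quizzes 44 × 0.16 = 7.04
Sum = 67.112
67.112 is ≥ 58 and < 68 → D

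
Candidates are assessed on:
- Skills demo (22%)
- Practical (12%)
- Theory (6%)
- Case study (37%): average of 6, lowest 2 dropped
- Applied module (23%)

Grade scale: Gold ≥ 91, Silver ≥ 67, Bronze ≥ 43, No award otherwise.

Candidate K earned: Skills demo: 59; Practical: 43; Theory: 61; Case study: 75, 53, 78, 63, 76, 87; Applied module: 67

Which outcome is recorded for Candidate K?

Bronze

Case study: drop 53, 63 → average of remaining 4 = 316/4 = 79
Weighted total:
  Skills demo 59 × 0.22 = 12.98
  Practical 43 × 0.12 = 5.16
  Theory 61 × 0.06 = 3.66
  Case study 79 × 0.37 = 29.23
  Applied module 67 × 0.23 = 15.41
Sum = 66.44
66.44 is ≥ 43 and < 67 → Bronze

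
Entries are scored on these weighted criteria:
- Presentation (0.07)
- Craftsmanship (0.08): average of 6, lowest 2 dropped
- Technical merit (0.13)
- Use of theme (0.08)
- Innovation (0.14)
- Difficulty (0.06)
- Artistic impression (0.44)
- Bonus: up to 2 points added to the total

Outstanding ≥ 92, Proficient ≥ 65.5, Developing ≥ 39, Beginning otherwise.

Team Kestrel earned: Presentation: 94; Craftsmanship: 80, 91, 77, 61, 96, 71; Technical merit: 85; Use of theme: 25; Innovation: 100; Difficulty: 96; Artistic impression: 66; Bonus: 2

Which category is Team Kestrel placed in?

Craftsmanship: drop 61, 71 → average of remaining 4 = 344/4 = 86
Weighted total:
  Presentation 94 × 0.07 = 6.58
  Craftsmanship 86 × 0.08 = 6.88
  Technical merit 85 × 0.13 = 11.05
  Use of theme 25 × 0.08 = 2
  Innovation 100 × 0.14 = 14
  Difficulty 96 × 0.06 = 5.76
  Artistic impression 66 × 0.44 = 29.04
Sum = 75.31
Bonus: 75.31 + 2 = 77.31
77.31 is ≥ 65.5 and < 92 → Proficient

Proficient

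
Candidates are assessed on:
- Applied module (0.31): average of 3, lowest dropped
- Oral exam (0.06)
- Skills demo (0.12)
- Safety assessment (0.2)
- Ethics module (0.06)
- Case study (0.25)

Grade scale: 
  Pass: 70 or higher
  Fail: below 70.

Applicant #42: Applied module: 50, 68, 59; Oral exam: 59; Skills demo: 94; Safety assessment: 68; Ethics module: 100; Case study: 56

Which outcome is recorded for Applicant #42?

Fail

Applied module: drop 50 → average of remaining 2 = 127/2 = 63.5
Weighted total:
  Applied module 63.5 × 0.31 = 19.685
  Oral exam 59 × 0.06 = 3.54
  Skills demo 94 × 0.12 = 11.28
  Safety assessment 68 × 0.2 = 13.6
  Ethics module 100 × 0.06 = 6
  Case study 56 × 0.25 = 14
Sum = 68.105
68.105 < 70 → Fail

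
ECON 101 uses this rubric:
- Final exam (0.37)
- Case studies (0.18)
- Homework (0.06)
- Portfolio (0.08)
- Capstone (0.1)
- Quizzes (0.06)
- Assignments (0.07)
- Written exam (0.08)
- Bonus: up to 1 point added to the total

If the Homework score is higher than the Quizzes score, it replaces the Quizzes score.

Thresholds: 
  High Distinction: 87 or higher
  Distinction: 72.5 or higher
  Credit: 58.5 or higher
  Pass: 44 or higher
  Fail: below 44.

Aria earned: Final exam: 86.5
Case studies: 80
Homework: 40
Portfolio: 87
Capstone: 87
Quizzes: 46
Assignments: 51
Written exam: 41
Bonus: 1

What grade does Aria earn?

Distinction

Homework (40) ≤ Quizzes (46), so Quizzes stays at 46.
Weighted total:
  Final exam 86.5 × 0.37 = 32.005
  Case studies 80 × 0.18 = 14.4
  Homework 40 × 0.06 = 2.4
  Portfolio 87 × 0.08 = 6.96
  Capstone 87 × 0.1 = 8.7
  Quizzes 46 × 0.06 = 2.76
  Assignments 51 × 0.07 = 3.57
  Written exam 41 × 0.08 = 3.28
Sum = 74.075
Bonus: 74.075 + 1 = 75.075
75.075 is ≥ 72.5 and < 87 → Distinction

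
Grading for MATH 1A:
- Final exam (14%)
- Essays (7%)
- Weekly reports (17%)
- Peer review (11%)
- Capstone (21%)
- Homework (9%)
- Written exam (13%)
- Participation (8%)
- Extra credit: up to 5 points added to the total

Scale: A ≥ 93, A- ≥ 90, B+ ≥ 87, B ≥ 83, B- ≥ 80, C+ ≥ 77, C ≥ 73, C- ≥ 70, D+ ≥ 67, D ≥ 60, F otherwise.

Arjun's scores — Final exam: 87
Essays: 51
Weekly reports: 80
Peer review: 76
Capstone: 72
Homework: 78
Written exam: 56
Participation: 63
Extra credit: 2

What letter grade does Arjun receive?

Weighted total:
  Final exam 87 × 0.14 = 12.18
  Essays 51 × 0.07 = 3.57
  Weekly reports 80 × 0.17 = 13.6
  Peer review 76 × 0.11 = 8.36
  Capstone 72 × 0.21 = 15.12
  Homework 78 × 0.09 = 7.02
  Written exam 56 × 0.13 = 7.28
  Participation 63 × 0.08 = 5.04
Sum = 72.17
Extra credit: 72.17 + 2 = 74.17
74.17 is ≥ 73 and < 77 → C

C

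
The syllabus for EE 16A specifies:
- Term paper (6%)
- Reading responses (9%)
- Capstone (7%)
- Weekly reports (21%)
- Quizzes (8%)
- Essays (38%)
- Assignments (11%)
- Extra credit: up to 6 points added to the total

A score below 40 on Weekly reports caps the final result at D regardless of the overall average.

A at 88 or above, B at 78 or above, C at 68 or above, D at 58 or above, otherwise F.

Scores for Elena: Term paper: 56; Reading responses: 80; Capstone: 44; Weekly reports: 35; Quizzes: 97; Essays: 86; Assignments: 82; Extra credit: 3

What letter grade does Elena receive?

Weekly reports score 35 < 40: minimum not met.
Weighted total:
  Term paper 56 × 0.06 = 3.36
  Reading responses 80 × 0.09 = 7.2
  Capstone 44 × 0.07 = 3.08
  Weekly reports 35 × 0.21 = 7.35
  Quizzes 97 × 0.08 = 7.76
  Essays 86 × 0.38 = 32.68
  Assignments 82 × 0.11 = 9.02
Sum = 70.45
Extra credit: 70.45 + 3 = 73.45
73.45 would be C; cap at D applies → D.

D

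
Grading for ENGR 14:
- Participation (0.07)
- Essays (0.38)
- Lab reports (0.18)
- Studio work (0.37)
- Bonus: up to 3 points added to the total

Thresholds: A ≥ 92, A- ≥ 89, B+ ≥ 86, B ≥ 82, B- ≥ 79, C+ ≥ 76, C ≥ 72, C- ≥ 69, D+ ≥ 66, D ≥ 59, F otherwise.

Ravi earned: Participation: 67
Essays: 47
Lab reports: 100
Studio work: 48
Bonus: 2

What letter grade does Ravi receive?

Weighted total:
  Participation 67 × 0.07 = 4.69
  Essays 47 × 0.38 = 17.86
  Lab reports 100 × 0.18 = 18
  Studio work 48 × 0.37 = 17.76
Sum = 58.31
Bonus: 58.31 + 2 = 60.31
60.31 is ≥ 59 and < 66 → D

D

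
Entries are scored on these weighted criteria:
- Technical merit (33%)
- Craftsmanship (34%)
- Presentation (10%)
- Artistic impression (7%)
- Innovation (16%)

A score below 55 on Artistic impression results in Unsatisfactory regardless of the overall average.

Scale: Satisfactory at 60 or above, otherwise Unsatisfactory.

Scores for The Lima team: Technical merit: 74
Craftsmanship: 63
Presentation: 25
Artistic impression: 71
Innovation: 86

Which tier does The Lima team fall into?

Satisfactory

Artistic impression score 71 ≥ 55: minimum met.
Weighted total:
  Technical merit 74 × 0.33 = 24.42
  Craftsmanship 63 × 0.34 = 21.42
  Presentation 25 × 0.1 = 2.5
  Artistic impression 71 × 0.07 = 4.97
  Innovation 86 × 0.16 = 13.76
Sum = 67.07
67.07 ≥ 60 → Satisfactory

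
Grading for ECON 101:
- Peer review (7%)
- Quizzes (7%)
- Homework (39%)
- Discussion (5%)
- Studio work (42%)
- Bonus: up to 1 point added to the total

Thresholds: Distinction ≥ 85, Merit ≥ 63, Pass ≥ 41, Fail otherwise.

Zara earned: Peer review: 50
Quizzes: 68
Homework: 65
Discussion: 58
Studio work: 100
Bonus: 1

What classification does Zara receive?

Weighted total:
  Peer review 50 × 0.07 = 3.5
  Quizzes 68 × 0.07 = 4.76
  Homework 65 × 0.39 = 25.35
  Discussion 58 × 0.05 = 2.9
  Studio work 100 × 0.42 = 42
Sum = 78.51
Bonus: 78.51 + 1 = 79.51
79.51 is ≥ 63 and < 85 → Merit

Merit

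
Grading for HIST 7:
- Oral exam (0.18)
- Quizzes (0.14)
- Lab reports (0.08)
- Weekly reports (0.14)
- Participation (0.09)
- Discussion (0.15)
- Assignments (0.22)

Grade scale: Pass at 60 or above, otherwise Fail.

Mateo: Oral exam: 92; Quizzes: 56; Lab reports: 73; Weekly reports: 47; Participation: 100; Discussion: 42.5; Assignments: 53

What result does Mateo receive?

Pass

Weighted total:
  Oral exam 92 × 0.18 = 16.56
  Quizzes 56 × 0.14 = 7.84
  Lab reports 73 × 0.08 = 5.84
  Weekly reports 47 × 0.14 = 6.58
  Participation 100 × 0.09 = 9
  Discussion 42.5 × 0.15 = 6.375
  Assignments 53 × 0.22 = 11.66
Sum = 63.855
63.855 ≥ 60 → Pass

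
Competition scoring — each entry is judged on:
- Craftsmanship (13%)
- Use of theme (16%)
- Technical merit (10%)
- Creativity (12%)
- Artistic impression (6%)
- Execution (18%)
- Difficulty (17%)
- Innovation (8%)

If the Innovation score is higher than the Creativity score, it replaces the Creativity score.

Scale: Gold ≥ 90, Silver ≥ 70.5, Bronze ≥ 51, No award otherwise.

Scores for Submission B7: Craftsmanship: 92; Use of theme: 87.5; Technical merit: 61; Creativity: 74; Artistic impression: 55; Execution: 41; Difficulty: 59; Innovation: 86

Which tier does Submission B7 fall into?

Bronze

Innovation (86) > Creativity (74), so Creativity counts as 86.
Weighted total:
  Craftsmanship 92 × 0.13 = 11.96
  Use of theme 87.5 × 0.16 = 14
  Technical merit 61 × 0.1 = 6.1
  Creativity 86 × 0.12 = 10.32
  Artistic impression 55 × 0.06 = 3.3
  Execution 41 × 0.18 = 7.38
  Difficulty 59 × 0.17 = 10.03
  Innovation 86 × 0.08 = 6.88
Sum = 69.97
69.97 is ≥ 51 and < 70.5 → Bronze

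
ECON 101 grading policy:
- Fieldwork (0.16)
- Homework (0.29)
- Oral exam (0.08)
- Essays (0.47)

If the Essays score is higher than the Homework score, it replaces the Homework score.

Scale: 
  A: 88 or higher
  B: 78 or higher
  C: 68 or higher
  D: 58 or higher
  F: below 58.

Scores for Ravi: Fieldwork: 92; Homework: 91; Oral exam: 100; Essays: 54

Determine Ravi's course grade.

C

Essays (54) ≤ Homework (91), so Homework stays at 91.
Weighted total:
  Fieldwork 92 × 0.16 = 14.72
  Homework 91 × 0.29 = 26.39
  Oral exam 100 × 0.08 = 8
  Essays 54 × 0.47 = 25.38
Sum = 74.49
74.49 is ≥ 68 and < 78 → C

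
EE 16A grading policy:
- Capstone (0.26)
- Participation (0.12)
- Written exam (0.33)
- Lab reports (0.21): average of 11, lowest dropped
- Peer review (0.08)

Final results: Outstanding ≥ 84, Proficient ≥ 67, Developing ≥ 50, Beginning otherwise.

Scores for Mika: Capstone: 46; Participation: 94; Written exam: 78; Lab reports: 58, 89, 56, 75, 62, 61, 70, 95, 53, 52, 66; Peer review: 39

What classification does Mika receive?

Lab reports: drop 52 → average of remaining 10 = 685/10 = 68.5
Weighted total:
  Capstone 46 × 0.26 = 11.96
  Participation 94 × 0.12 = 11.28
  Written exam 78 × 0.33 = 25.74
  Lab reports 68.5 × 0.21 = 14.385
  Peer review 39 × 0.08 = 3.12
Sum = 66.485
66.485 is ≥ 50 and < 67 → Developing

Developing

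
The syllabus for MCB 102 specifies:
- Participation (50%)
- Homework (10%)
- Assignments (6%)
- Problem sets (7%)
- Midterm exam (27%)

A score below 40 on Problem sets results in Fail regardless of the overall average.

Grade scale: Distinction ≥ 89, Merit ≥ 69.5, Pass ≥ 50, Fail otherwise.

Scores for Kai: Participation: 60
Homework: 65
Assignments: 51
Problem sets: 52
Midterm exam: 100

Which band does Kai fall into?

Merit

Problem sets score 52 ≥ 40: minimum met.
Weighted total:
  Participation 60 × 0.5 = 30
  Homework 65 × 0.1 = 6.5
  Assignments 51 × 0.06 = 3.06
  Problem sets 52 × 0.07 = 3.64
  Midterm exam 100 × 0.27 = 27
Sum = 70.2
70.2 is ≥ 69.5 and < 89 → Merit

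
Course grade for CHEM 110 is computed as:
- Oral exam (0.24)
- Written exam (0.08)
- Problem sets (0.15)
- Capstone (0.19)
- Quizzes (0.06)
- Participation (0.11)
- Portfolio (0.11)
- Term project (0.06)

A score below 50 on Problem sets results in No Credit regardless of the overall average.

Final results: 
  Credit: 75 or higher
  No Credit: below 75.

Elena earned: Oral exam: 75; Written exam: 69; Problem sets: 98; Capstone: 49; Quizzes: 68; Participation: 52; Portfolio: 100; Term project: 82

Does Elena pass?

Problem sets score 98 ≥ 50: minimum met.
Weighted total:
  Oral exam 75 × 0.24 = 18
  Written exam 69 × 0.08 = 5.52
  Problem sets 98 × 0.15 = 14.7
  Capstone 49 × 0.19 = 9.31
  Quizzes 68 × 0.06 = 4.08
  Participation 52 × 0.11 = 5.72
  Portfolio 100 × 0.11 = 11
  Term project 82 × 0.06 = 4.92
Sum = 73.25
73.25 < 75 → No Credit

No Credit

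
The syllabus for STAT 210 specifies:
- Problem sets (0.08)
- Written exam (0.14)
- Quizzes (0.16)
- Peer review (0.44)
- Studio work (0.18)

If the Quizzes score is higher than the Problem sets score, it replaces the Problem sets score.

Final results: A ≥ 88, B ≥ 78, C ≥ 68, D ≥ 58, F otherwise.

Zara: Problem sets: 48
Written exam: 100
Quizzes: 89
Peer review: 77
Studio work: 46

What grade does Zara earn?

C

Quizzes (89) > Problem sets (48), so Problem sets counts as 89.
Weighted total:
  Problem sets 89 × 0.08 = 7.12
  Written exam 100 × 0.14 = 14
  Quizzes 89 × 0.16 = 14.24
  Peer review 77 × 0.44 = 33.88
  Studio work 46 × 0.18 = 8.28
Sum = 77.52
77.52 is ≥ 68 and < 78 → C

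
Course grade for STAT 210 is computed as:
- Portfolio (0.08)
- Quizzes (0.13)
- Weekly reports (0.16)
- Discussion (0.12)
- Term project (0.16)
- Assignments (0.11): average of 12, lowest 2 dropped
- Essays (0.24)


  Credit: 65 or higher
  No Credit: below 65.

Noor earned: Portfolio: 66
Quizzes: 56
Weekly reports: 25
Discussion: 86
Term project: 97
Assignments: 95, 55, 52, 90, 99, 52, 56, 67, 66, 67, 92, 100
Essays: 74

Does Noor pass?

Assignments: drop 52, 52 → average of remaining 10 = 787/10 = 78.7
Weighted total:
  Portfolio 66 × 0.08 = 5.28
  Quizzes 56 × 0.13 = 7.28
  Weekly reports 25 × 0.16 = 4
  Discussion 86 × 0.12 = 10.32
  Term project 97 × 0.16 = 15.52
  Assignments 78.7 × 0.11 = 8.657
  Essays 74 × 0.24 = 17.76
Sum = 68.817
68.817 ≥ 65 → Credit

Credit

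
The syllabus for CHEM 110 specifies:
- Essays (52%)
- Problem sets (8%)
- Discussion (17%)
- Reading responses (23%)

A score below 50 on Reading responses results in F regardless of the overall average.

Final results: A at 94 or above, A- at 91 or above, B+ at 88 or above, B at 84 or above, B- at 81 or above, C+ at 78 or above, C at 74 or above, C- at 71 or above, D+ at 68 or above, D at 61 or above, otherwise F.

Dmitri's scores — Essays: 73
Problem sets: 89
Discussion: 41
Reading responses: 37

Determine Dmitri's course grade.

F

Reading responses score 37 < 50: minimum not met.
Weighted total:
  Essays 73 × 0.52 = 37.96
  Problem sets 89 × 0.08 = 7.12
  Discussion 41 × 0.17 = 6.97
  Reading responses 37 × 0.23 = 8.51
Sum = 60.56
Because the Reading responses minimum was not met, the result is F.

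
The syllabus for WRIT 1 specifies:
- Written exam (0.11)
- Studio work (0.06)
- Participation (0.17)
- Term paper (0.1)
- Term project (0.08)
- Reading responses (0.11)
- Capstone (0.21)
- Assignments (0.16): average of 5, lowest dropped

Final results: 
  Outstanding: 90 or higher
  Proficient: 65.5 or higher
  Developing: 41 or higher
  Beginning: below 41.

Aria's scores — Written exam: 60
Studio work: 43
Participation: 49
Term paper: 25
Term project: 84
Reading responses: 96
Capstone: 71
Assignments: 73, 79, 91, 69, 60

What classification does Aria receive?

Assignments: drop 60 → average of remaining 4 = 312/4 = 78
Weighted total:
  Written exam 60 × 0.11 = 6.6
  Studio work 43 × 0.06 = 2.58
  Participation 49 × 0.17 = 8.33
  Term paper 25 × 0.1 = 2.5
  Term project 84 × 0.08 = 6.72
  Reading responses 96 × 0.11 = 10.56
  Capstone 71 × 0.21 = 14.91
  Assignments 78 × 0.16 = 12.48
Sum = 64.68
64.68 is ≥ 41 and < 65.5 → Developing

Developing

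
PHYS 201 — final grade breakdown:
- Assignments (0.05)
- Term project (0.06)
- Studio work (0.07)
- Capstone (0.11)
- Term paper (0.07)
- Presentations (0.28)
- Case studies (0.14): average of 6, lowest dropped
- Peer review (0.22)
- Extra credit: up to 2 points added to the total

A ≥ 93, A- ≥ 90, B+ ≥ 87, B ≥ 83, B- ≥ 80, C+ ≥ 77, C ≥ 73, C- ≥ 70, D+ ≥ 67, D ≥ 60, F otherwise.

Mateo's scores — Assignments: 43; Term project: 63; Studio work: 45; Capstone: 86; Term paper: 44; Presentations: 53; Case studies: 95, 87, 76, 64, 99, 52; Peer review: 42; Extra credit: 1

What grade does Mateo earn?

F

Case studies: drop 52 → average of remaining 5 = 421/5 = 84.2
Weighted total:
  Assignments 43 × 0.05 = 2.15
  Term project 63 × 0.06 = 3.78
  Studio work 45 × 0.07 = 3.15
  Capstone 86 × 0.11 = 9.46
  Term paper 44 × 0.07 = 3.08
  Presentations 53 × 0.28 = 14.84
  Case studies 84.2 × 0.14 = 11.788
  Peer review 42 × 0.22 = 9.24
Sum = 57.488
Extra credit: 57.488 + 1 = 58.488
58.488 < 60 → F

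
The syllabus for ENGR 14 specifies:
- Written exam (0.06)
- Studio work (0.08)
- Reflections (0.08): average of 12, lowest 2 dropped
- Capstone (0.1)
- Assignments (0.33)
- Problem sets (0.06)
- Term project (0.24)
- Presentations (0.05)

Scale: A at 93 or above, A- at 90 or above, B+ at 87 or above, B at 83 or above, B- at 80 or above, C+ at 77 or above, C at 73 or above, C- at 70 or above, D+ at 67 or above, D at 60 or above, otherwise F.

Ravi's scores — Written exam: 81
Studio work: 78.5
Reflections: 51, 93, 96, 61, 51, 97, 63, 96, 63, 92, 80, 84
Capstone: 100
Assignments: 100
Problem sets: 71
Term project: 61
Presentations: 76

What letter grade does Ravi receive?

B

Reflections: drop 51, 51 → average of remaining 10 = 825/10 = 82.5
Weighted total:
  Written exam 81 × 0.06 = 4.86
  Studio work 78.5 × 0.08 = 6.28
  Reflections 82.5 × 0.08 = 6.6
  Capstone 100 × 0.1 = 10
  Assignments 100 × 0.33 = 33
  Problem sets 71 × 0.06 = 4.26
  Term project 61 × 0.24 = 14.64
  Presentations 76 × 0.05 = 3.8
Sum = 83.44
83.44 is ≥ 83 and < 87 → B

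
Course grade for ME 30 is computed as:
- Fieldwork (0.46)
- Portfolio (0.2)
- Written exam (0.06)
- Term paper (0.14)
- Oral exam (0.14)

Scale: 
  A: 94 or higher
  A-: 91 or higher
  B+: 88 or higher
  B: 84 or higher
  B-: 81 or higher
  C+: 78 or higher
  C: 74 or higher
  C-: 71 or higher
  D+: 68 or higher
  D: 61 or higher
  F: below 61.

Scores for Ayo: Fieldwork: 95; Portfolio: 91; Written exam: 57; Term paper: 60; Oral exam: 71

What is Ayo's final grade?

B-

Weighted total:
  Fieldwork 95 × 0.46 = 43.7
  Portfolio 91 × 0.2 = 18.2
  Written exam 57 × 0.06 = 3.42
  Term paper 60 × 0.14 = 8.4
  Oral exam 71 × 0.14 = 9.94
Sum = 83.66
83.66 is ≥ 81 and < 84 → B-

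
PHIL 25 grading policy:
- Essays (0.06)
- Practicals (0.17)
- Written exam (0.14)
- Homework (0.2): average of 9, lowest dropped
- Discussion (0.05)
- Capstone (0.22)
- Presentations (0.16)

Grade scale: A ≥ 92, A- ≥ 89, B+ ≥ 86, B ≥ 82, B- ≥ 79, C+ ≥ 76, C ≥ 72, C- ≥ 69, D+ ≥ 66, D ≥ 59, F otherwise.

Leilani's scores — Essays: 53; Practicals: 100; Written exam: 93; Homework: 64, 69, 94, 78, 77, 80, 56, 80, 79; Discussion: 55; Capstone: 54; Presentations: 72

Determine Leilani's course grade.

C

Homework: drop 56 → average of remaining 8 = 621/8 = 77.625
Weighted total:
  Essays 53 × 0.06 = 3.18
  Practicals 100 × 0.17 = 17
  Written exam 93 × 0.14 = 13.02
  Homework 77.625 × 0.2 = 15.525
  Discussion 55 × 0.05 = 2.75
  Capstone 54 × 0.22 = 11.88
  Presentations 72 × 0.16 = 11.52
Sum = 74.875
74.875 is ≥ 72 and < 76 → C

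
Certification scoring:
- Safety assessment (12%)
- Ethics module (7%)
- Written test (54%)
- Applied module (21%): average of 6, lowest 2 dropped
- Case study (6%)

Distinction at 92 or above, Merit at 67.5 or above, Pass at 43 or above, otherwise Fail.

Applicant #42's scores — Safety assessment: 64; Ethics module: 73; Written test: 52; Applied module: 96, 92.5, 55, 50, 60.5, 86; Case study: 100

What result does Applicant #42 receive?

Pass

Applied module: drop 50, 55 → average of remaining 4 = 335/4 = 83.75
Weighted total:
  Safety assessment 64 × 0.12 = 7.68
  Ethics module 73 × 0.07 = 5.11
  Written test 52 × 0.54 = 28.08
  Applied module 83.75 × 0.21 = 17.5875
  Case study 100 × 0.06 = 6
Sum = 64.4575
64.4575 is ≥ 43 and < 67.5 → Pass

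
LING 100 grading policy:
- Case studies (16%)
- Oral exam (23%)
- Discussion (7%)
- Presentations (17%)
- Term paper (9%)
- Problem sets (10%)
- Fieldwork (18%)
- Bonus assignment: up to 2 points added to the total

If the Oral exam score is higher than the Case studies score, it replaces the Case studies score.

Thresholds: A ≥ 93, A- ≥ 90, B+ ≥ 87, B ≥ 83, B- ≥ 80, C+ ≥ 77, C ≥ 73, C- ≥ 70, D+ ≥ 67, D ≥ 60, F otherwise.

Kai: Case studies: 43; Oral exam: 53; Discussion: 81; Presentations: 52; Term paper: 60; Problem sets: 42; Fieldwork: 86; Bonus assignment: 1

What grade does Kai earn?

D

Oral exam (53) > Case studies (43), so Case studies counts as 53.
Weighted total:
  Case studies 53 × 0.16 = 8.48
  Oral exam 53 × 0.23 = 12.19
  Discussion 81 × 0.07 = 5.67
  Presentations 52 × 0.17 = 8.84
  Term paper 60 × 0.09 = 5.4
  Problem sets 42 × 0.1 = 4.2
  Fieldwork 86 × 0.18 = 15.48
Sum = 60.26
Bonus assignment: 60.26 + 1 = 61.26
61.26 is ≥ 60 and < 67 → D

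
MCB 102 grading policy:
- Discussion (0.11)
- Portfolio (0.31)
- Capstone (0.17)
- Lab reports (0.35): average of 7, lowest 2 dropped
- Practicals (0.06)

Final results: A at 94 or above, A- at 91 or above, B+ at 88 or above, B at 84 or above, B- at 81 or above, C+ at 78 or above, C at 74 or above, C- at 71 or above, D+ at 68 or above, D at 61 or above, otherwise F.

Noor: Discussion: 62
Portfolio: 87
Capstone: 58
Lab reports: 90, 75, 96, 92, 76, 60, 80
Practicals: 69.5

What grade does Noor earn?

C+

Lab reports: drop 60, 75 → average of remaining 5 = 434/5 = 86.8
Weighted total:
  Discussion 62 × 0.11 = 6.82
  Portfolio 87 × 0.31 = 26.97
  Capstone 58 × 0.17 = 9.86
  Lab reports 86.8 × 0.35 = 30.38
  Practicals 69.5 × 0.06 = 4.17
Sum = 78.2
78.2 is ≥ 78 and < 81 → C+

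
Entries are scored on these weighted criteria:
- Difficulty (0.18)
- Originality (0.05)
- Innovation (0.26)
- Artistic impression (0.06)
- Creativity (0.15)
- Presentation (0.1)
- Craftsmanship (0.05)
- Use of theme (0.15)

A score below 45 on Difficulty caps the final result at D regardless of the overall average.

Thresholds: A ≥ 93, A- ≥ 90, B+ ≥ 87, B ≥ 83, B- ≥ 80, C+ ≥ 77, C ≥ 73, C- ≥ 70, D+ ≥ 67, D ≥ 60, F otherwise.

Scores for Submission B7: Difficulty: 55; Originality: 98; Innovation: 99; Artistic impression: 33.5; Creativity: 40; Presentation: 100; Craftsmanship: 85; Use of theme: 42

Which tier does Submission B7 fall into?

D+

Difficulty score 55 ≥ 45: minimum met.
Weighted total:
  Difficulty 55 × 0.18 = 9.9
  Originality 98 × 0.05 = 4.9
  Innovation 99 × 0.26 = 25.74
  Artistic impression 33.5 × 0.06 = 2.01
  Creativity 40 × 0.15 = 6
  Presentation 100 × 0.1 = 10
  Craftsmanship 85 × 0.05 = 4.25
  Use of theme 42 × 0.15 = 6.3
Sum = 69.1
69.1 is ≥ 67 and < 70 → D+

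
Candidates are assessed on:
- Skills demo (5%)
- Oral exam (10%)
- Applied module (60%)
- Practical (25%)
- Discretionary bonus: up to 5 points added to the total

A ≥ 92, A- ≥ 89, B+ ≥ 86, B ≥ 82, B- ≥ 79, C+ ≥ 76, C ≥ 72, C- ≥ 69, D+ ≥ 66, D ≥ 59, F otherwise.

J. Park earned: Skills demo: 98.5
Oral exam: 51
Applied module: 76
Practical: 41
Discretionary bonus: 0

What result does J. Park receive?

D

Weighted total:
  Skills demo 98.5 × 0.05 = 4.925
  Oral exam 51 × 0.1 = 5.1
  Applied module 76 × 0.6 = 45.6
  Practical 41 × 0.25 = 10.25
Sum = 65.875
Discretionary bonus: 65.875 + 0 = 65.875
65.875 is ≥ 59 and < 66 → D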